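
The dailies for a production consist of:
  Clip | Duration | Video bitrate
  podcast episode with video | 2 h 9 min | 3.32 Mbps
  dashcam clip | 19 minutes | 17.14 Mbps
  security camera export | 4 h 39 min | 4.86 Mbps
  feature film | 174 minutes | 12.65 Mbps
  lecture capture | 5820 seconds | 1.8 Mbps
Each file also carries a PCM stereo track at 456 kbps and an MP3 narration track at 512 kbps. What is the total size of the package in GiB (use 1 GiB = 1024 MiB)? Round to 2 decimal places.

Audio total: 456 + 512 = 968 kbps = 0.968 Mbps.
podcast episode with video: 4.288 Mbps × 7740 s = 33189.1 Mb
dashcam clip: 18.108 Mbps × 1140 s = 20643.1 Mb
security camera export: 5.828 Mbps × 16740 s = 97560.7 Mb
feature film: 13.618 Mbps × 10440 s = 142171.9 Mb
lecture capture: 2.768 Mbps × 5820 s = 16109.8 Mb
Total: 309674.6 Mb = 38709.3 MB.
= 36.05 GiB.

36.05 GiB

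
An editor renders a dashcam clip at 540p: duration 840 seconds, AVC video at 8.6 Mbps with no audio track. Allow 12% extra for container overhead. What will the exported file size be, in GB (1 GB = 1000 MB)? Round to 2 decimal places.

Total bitrate: 8.6 Mbps.
Stream data: 8.600 Mbps × 840 s = 7224.0 Mb.
With 12% container overhead: ×1.12.
8,091 Mb ÷ 8 = 1,011 MB → 1.011 GB.

1.01 GB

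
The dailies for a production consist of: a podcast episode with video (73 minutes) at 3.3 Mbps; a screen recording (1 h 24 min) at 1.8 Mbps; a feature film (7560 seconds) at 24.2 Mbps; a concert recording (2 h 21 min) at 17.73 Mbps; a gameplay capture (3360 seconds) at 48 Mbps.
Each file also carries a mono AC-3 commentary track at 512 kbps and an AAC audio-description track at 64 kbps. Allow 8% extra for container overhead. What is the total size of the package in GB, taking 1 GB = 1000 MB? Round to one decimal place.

Audio total: 512 + 64 = 576 kbps = 0.576 Mbps.
podcast episode with video: 3.876 Mbps × 4380 s × 1.08 = 18335.0 Mb
screen recording: 2.376 Mbps × 5040 s × 1.08 = 12933.0 Mb
feature film: 24.776 Mbps × 7560 s × 1.08 = 202291.1 Mb
concert recording: 18.306 Mbps × 8460 s × 1.08 = 167258.3 Mb
gameplay capture: 48.576 Mbps × 3360 s × 1.08 = 176272.6 Mb
Total: 577090.0 Mb = 72136.3 MB.
= 72.14 GB.

72.1 GB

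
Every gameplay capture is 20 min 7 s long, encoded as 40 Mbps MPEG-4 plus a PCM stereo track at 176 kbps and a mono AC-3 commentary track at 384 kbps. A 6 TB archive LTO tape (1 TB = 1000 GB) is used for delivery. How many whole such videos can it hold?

20 min 7 s = 1207 s
Audio total: 176 + 384 = 560 kbps = 0.560 Mbps.
Total bitrate: 40.560 Mbps.
Per item: 40.560 Mbps × 1207 s = 48,956 Mb = 6,119 MB.
Capacity: 6 TB = 48,000,000 Mb; 980.47 items → 980 complete.

980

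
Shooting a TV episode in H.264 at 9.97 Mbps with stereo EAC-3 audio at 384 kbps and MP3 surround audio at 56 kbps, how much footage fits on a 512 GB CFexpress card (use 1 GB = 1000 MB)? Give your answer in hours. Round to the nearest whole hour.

Audio total: 384 + 56 = 440 kbps = 0.440 Mbps.
Total bitrate: 9.97 + 0.440 = 10.410 Mbps.
Capacity: 512 GB = 4,096,000 Mb.
Recording time: 4,096,000 / 10.410 = 393,468 s ≈ 109 hours.

109 hours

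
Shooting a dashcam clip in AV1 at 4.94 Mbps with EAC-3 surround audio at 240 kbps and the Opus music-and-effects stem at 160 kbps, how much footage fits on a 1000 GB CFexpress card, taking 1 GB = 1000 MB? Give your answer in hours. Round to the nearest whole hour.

416 hours

Audio total: 240 + 160 = 400 kbps = 0.400 Mbps.
Total bitrate: 4.94 + 0.400 = 5.340 Mbps.
Capacity: 1000 GB = 8,000,000 Mb.
Recording time: 8,000,000 / 5.340 = 1,498,127 s ≈ 416 hours.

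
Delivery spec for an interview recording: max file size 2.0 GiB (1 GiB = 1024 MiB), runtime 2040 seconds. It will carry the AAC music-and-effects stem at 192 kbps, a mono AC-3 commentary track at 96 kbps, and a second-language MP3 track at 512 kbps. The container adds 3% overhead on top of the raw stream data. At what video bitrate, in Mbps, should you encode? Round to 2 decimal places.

Budget: 2.0 GiB = 17179.9 Mb.
Stream payload after overhead: 17179.9 / 1.03 = 16679.5 Mb.
Total bitrate budget: 16679.5 Mb / 2040 s = 8.176 Mbps.
Audio total: 192 + 96 + 512 = 800 kbps = 0.800 Mbps.
Video: 8.176 − 0.800 = 7.376 Mbps.

7.38 Mbps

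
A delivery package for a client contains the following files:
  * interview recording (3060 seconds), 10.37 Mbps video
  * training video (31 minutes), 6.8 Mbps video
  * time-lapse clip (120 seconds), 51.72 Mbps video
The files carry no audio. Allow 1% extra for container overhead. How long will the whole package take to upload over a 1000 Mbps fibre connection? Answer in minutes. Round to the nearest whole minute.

1 minutes

interview recording: 10.370 Mbps × 3060 s × 1.01 = 32049.5 Mb
training video: 6.800 Mbps × 1860 s × 1.01 = 12774.5 Mb
time-lapse clip: 51.720 Mbps × 120 s × 1.01 = 6268.5 Mb
Total: 51092.5 Mb = 6386.6 MB.
At 1000 Mbps: 51092.5 / 1000 = 51 s ≈ 0.852 minutes.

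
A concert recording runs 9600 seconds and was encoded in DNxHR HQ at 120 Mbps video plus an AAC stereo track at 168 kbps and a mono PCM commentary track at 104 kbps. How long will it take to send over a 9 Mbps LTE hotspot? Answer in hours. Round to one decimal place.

Audio total: 168 + 104 = 272 kbps = 0.272 Mbps.
Total bitrate: 120.272 Mbps.
File: 120.272 Mbps × 9600 s = 1154611.2 Mb.
At 9 Mbps: 1154611.2 / 9 = 128290.1 s ≈ 35.6 hours.

35.6 hours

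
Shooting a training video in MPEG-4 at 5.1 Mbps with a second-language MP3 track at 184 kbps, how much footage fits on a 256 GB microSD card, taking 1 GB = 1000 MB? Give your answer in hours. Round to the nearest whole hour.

108 hours

Audio: 184 kbps = 0.184 Mbps.
Total bitrate: 5.1 + 0.184 = 5.284 Mbps.
Capacity: 256 GB = 2,048,000 Mb.
Recording time: 2,048,000 / 5.284 = 387,585 s ≈ 108 hours.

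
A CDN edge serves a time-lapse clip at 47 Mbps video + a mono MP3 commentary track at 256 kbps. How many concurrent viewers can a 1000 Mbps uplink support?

21

Audio: 256 kbps = 0.256 Mbps.
Per-viewer media rate: 47.256 Mbps.
1000 Mbps = 1,000 Mbps; 1,000 / 47.256 = 21.16 → 21 viewers.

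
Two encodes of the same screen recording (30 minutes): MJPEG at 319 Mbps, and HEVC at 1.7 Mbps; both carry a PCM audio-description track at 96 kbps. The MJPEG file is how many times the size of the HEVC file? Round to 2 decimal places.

30 min = 1800 s
Audio: 96 kbps = 0.096 Mbps.
MJPEG: 319.096 Mbps × 1800 s = 574372.8 Mb = 66.866 GiB.
HEVC: 1.796 Mbps × 1800 s = 3232.8 Mb = 0.376 GiB.
Ratio: 66.866 / 0.376 = 177.670.

177.67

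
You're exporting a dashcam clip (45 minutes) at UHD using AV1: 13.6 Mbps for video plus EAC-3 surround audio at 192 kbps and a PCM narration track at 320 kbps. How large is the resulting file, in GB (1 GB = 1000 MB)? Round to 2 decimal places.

4.76 GB

45 min = 2700 s
Audio total: 192 + 320 = 512 kbps = 0.512 Mbps.
Total bitrate: 13.6 + 0.512 = 14.112 Mbps.
Stream data: 14.112 Mbps × 2700 s = 38102.4 Mb.
38,102 Mb ÷ 8 = 4,763 MB → 4.763 GB.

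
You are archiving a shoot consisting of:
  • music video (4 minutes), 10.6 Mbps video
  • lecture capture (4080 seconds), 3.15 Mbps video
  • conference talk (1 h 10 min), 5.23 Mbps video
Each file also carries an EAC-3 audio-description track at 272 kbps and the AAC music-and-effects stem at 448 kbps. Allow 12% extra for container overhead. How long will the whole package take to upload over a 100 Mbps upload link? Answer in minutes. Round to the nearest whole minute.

Audio total: 272 + 448 = 720 kbps = 0.720 Mbps.
music video: 11.320 Mbps × 240 s × 1.12 = 3042.8 Mb
lecture capture: 3.870 Mbps × 4080 s × 1.12 = 17684.4 Mb
conference talk: 5.950 Mbps × 4200 s × 1.12 = 27988.8 Mb
Total: 48716.0 Mb = 6089.5 MB.
At 100 Mbps: 48716.0 / 100 = 487 s ≈ 8.12 minutes.

8 minutes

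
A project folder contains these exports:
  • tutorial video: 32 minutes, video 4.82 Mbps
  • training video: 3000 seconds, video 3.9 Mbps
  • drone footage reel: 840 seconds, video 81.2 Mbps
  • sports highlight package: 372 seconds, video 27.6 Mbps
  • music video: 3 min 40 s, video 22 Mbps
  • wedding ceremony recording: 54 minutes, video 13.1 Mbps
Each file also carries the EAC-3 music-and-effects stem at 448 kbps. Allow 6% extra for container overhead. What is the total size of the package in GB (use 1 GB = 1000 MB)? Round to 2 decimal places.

20.01 GB

Audio: 448 kbps = 0.448 Mbps.
tutorial video: 5.268 Mbps × 1920 s × 1.06 = 10721.4 Mb
training video: 4.348 Mbps × 3000 s × 1.06 = 13826.6 Mb
drone footage reel: 81.648 Mbps × 840 s × 1.06 = 72699.4 Mb
sports highlight package: 28.048 Mbps × 372 s × 1.06 = 11059.9 Mb
music video: 22.448 Mbps × 220 s × 1.06 = 5234.9 Mb
wedding ceremony recording: 13.548 Mbps × 3240 s × 1.06 = 46529.3 Mb
Total: 160071.5 Mb = 20008.9 MB.
= 20.01 GB.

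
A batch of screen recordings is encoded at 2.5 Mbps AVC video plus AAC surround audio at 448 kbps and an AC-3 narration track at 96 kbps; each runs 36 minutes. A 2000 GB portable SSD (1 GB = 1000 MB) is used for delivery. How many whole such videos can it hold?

36 min = 2160 s
Audio total: 448 + 96 = 544 kbps = 0.544 Mbps.
Total bitrate: 3.044 Mbps.
Per item: 3.044 Mbps × 2160 s = 6,575 Mb = 821.9 MB.
Capacity: 2000 GB = 16,000,000 Mb; 2433.45 items → 2433 complete.

2433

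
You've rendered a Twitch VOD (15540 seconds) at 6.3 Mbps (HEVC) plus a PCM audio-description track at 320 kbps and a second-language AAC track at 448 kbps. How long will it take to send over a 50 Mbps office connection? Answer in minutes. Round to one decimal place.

36.6 minutes

Audio total: 320 + 448 = 768 kbps = 0.768 Mbps.
Total bitrate: 7.068 Mbps.
File: 7.068 Mbps × 15540 s = 109836.7 Mb.
At 50 Mbps: 109836.7 / 50 = 2196.7 s ≈ 36.6 minutes.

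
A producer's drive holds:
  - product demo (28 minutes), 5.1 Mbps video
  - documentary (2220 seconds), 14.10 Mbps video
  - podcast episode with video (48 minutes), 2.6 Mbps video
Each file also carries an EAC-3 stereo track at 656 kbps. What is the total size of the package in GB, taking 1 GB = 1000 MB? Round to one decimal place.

Audio: 656 kbps = 0.656 Mbps.
product demo: 5.756 Mbps × 1680 s = 9670.1 Mb
documentary: 14.756 Mbps × 2220 s = 32758.3 Mb
podcast episode with video: 3.256 Mbps × 2880 s = 9377.3 Mb
Total: 51805.7 Mb = 6475.7 MB.
= 6.476 GB.

6.5 GB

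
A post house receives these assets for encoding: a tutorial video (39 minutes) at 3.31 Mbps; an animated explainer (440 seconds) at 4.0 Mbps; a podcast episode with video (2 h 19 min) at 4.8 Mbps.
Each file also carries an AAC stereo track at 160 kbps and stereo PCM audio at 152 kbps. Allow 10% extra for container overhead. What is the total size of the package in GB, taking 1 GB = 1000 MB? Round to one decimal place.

Audio total: 160 + 152 = 312 kbps = 0.312 Mbps.
tutorial video: 3.622 Mbps × 2340 s × 1.10 = 9323.0 Mb
animated explainer: 4.312 Mbps × 440 s × 1.10 = 2087.0 Mb
podcast episode with video: 5.112 Mbps × 8340 s × 1.10 = 46897.5 Mb
Total: 58307.5 Mb = 7288.4 MB.
= 7.288 GB.

7.3 GB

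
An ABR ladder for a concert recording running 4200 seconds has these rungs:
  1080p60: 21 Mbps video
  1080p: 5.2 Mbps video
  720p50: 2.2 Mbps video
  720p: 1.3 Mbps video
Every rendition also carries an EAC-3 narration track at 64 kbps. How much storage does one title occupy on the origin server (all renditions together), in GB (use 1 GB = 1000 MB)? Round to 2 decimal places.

Audio: 64 kbps = 0.064 Mbps.
Sum of rendition bitrates: (21+0.064) + (5.2+0.064) + (2.2+0.064) + (1.3+0.064) = 29.956 Mbps.
× 4200 s = 125,815 Mb = 15,727 MB = 15.73 GB.

15.73 GB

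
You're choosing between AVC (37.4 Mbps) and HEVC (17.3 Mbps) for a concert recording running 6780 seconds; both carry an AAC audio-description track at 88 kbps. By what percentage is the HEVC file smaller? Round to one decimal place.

53.6%

Audio: 88 kbps = 0.088 Mbps.
AVC: 37.488 Mbps × 6780 s = 254168.6 Mb = 29.589 GiB.
HEVC: 17.388 Mbps × 6780 s = 117890.6 Mb = 13.724 GiB.
Reduction: (1 − 13.724/29.589) × 100 = 53.62%.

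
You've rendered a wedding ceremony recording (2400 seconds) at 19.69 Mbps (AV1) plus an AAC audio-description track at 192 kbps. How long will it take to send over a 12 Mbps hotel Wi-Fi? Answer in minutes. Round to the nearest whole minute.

66 minutes

Audio: 192 kbps = 0.192 Mbps.
Total bitrate: 19.882 Mbps.
File: 19.882 Mbps × 2400 s = 47716.8 Mb.
At 12 Mbps: 47716.8 / 12 = 3976.4 s ≈ 66.3 minutes.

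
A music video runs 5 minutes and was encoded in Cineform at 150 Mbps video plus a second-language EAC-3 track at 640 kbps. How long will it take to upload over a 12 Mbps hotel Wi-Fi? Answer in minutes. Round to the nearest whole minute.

5 min = 300 s
Audio: 640 kbps = 0.640 Mbps.
Total bitrate: 150.640 Mbps.
File: 150.640 Mbps × 300 s = 45192.0 Mb.
At 12 Mbps: 45192.0 / 12 = 3766.0 s ≈ 62.8 minutes.

63 minutes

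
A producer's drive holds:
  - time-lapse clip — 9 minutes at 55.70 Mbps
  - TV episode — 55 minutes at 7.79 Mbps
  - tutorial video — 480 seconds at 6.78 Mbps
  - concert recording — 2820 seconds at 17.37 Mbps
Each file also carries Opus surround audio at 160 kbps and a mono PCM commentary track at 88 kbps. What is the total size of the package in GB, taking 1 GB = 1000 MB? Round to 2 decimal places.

Audio total: 160 + 88 = 248 kbps = 0.248 Mbps.
time-lapse clip: 55.948 Mbps × 540 s = 30211.9 Mb
TV episode: 8.038 Mbps × 3300 s = 26525.4 Mb
tutorial video: 7.028 Mbps × 480 s = 3373.4 Mb
concert recording: 17.618 Mbps × 2820 s = 49682.8 Mb
Total: 109793.5 Mb = 13724.2 MB.
= 13.72 GB.

13.72 GB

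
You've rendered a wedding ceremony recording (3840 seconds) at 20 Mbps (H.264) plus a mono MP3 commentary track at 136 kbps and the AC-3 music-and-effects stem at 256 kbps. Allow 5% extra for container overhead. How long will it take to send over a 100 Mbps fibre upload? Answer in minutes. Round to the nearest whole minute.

Audio total: 136 + 256 = 392 kbps = 0.392 Mbps.
Total bitrate: 20.392 Mbps.
File: 20.392 Mbps × 3840 s = 78305.3 Mb.
With 5% container overhead: ×1.05. → 82220.5 Mb.
At 100 Mbps: 82220.5 / 100 = 822.2 s ≈ 13.7 minutes.

14 minutes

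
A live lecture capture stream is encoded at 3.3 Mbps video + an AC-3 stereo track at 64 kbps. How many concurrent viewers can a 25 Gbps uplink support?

7431

Audio: 64 kbps = 0.064 Mbps.
Per-viewer media rate: 3.364 Mbps.
25 Gbps = 25,000 Mbps; 25,000 / 3.364 = 7431.63 → 7431 viewers.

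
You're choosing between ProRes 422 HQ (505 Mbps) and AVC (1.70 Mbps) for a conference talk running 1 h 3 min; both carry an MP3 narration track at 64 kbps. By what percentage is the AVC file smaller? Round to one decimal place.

99.7%

1 h 3 min = 63 min = 3780 s
Audio: 64 kbps = 0.064 Mbps.
ProRes 422 HQ: 505.064 Mbps × 3780 s = 1909141.9 Mb = 238.643 GB.
AVC: 1.764 Mbps × 3780 s = 6667.9 Mb = 0.833 GB.
Reduction: (1 − 0.833/238.643) × 100 = 99.65%.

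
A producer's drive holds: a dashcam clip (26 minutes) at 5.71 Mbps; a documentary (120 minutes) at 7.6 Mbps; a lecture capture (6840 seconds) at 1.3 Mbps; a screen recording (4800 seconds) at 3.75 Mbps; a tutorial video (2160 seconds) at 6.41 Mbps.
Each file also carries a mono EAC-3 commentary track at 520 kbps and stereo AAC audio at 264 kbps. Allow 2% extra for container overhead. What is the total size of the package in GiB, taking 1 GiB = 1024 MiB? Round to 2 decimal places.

14.49 GiB

Audio total: 520 + 264 = 784 kbps = 0.784 Mbps.
dashcam clip: 6.494 Mbps × 1560 s × 1.02 = 10333.3 Mb
documentary: 8.384 Mbps × 7200 s × 1.02 = 61572.1 Mb
lecture capture: 2.084 Mbps × 6840 s × 1.02 = 14539.7 Mb
screen recording: 4.534 Mbps × 4800 s × 1.02 = 22198.5 Mb
tutorial video: 7.194 Mbps × 2160 s × 1.02 = 15849.8 Mb
Total: 124493.3 Mb = 15561.7 MB.
= 14.49 GiB.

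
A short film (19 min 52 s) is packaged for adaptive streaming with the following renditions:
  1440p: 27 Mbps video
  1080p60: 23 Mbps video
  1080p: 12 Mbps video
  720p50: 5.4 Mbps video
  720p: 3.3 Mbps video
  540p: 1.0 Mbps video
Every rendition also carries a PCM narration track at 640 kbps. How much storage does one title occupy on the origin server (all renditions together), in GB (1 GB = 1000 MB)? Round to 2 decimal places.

11.26 GB

19 min 52 s = 1192 s
Audio: 640 kbps = 0.640 Mbps.
Sum of rendition bitrates: (27+0.640) + (23+0.640) + (12+0.640) + (5.4+0.640) + (3.3+0.640) + (1.0+0.640) = 75.540 Mbps.
× 1192 s = 90,044 Mb = 11,255 MB = 11.26 GB.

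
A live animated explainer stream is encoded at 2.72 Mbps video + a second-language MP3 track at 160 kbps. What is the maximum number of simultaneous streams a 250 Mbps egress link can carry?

86

Audio: 160 kbps = 0.160 Mbps.
Per-viewer media rate: 2.880 Mbps.
250 Mbps = 250.0 Mbps; 250.0 / 2.880 = 86.81 → 86 viewers.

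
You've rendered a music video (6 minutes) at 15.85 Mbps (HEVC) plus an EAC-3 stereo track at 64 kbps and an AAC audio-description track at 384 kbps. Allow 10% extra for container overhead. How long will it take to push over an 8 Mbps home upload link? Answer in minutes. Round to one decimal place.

6 min = 360 s
Audio total: 64 + 384 = 448 kbps = 0.448 Mbps.
Total bitrate: 16.298 Mbps.
File: 16.298 Mbps × 360 s = 5867.3 Mb.
With 10% container overhead: ×1.10. → 6454.0 Mb.
At 8 Mbps: 6454.0 / 8 = 806.8 s ≈ 13.4 minutes.

13.4 minutes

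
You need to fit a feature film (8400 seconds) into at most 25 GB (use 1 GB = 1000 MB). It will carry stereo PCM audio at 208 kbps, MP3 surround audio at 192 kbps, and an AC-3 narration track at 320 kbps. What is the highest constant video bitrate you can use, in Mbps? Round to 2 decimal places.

Budget: 25 GB = 200000.0 Mb.
Total bitrate budget: 200000.0 Mb / 8400 s = 23.810 Mbps.
Audio total: 208 + 192 + 320 = 720 kbps = 0.720 Mbps.
Video: 23.810 − 0.720 = 23.090 Mbps.

23.09 Mbps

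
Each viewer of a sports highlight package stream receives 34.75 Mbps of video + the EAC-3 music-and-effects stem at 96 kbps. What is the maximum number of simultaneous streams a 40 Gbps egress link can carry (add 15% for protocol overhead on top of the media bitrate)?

Audio: 96 kbps = 0.096 Mbps.
Per-viewer media rate: 34.846 Mbps.
On the wire with 15% overhead: 40.073 Mbps.
40 Gbps = 40,000 Mbps; 40,000 / 40.073 = 998.18 → 998 viewers.

998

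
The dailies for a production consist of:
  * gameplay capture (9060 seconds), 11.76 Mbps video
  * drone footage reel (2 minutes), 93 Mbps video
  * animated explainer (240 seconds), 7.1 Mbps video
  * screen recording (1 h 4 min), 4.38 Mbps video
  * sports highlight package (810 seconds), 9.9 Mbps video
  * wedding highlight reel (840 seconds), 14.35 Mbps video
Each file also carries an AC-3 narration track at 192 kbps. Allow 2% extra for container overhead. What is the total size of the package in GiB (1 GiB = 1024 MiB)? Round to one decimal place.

18.9 GiB

Audio: 192 kbps = 0.192 Mbps.
gameplay capture: 11.952 Mbps × 9060 s × 1.02 = 110450.8 Mb
drone footage reel: 93.192 Mbps × 120 s × 1.02 = 11406.7 Mb
animated explainer: 7.292 Mbps × 240 s × 1.02 = 1785.1 Mb
screen recording: 4.572 Mbps × 3840 s × 1.02 = 17907.6 Mb
sports highlight package: 10.092 Mbps × 810 s × 1.02 = 8338.0 Mb
wedding highlight reel: 14.542 Mbps × 840 s × 1.02 = 12459.6 Mb
Total: 162347.8 Mb = 20293.5 MB.
= 18.90 GiB.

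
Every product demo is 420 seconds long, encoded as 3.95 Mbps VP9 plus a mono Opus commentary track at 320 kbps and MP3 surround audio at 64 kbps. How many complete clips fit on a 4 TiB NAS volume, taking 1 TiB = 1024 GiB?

19329

Audio total: 320 + 64 = 384 kbps = 0.384 Mbps.
Total bitrate: 4.334 Mbps.
Per item: 4.334 Mbps × 420 s = 1,820 Mb = 227.5 MB.
Capacity: 4 TiB = 35,184,372 Mb; 19329.10 items → 19329 complete.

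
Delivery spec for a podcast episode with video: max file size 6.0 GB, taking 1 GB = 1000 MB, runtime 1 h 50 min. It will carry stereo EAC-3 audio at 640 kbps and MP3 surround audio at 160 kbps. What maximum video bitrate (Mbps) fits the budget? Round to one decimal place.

6.5 Mbps

Budget: 6.0 GB = 48000.0 Mb.
1 h 50 min = 110 min = 6600 s
Total bitrate budget: 48000.0 Mb / 6600 s = 7.273 Mbps.
Audio total: 640 + 160 = 800 kbps = 0.800 Mbps.
Video: 7.273 − 0.800 = 6.473 Mbps.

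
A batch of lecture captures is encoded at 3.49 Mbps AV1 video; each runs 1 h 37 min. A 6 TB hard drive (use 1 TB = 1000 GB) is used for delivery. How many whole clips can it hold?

2363

1 h 37 min = 97 min = 5820 s
Per item: 3.490 Mbps × 5820 s = 20,312 Mb = 2,539 MB.
Capacity: 6 TB = 48,000,000 Mb; 2363.16 items → 2363 complete.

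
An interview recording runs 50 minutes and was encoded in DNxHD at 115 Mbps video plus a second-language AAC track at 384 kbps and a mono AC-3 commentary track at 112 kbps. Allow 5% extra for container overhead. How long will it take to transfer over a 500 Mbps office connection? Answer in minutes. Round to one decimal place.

50 min = 3000 s
Audio total: 384 + 112 = 496 kbps = 0.496 Mbps.
Total bitrate: 115.496 Mbps.
File: 115.496 Mbps × 3000 s = 346488.0 Mb.
With 5% container overhead: ×1.05. → 363812.4 Mb.
At 500 Mbps: 363812.4 / 500 = 727.6 s ≈ 12.1 minutes.

12.1 minutes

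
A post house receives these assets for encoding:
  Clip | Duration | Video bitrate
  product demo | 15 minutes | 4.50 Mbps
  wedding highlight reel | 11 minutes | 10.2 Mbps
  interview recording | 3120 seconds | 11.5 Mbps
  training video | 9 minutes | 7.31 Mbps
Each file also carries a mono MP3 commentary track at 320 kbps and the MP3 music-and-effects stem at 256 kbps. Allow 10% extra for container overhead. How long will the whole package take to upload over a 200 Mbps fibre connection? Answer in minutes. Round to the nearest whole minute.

5 minutes

Audio total: 320 + 256 = 576 kbps = 0.576 Mbps.
product demo: 5.076 Mbps × 900 s × 1.10 = 5025.2 Mb
wedding highlight reel: 10.776 Mbps × 660 s × 1.10 = 7823.4 Mb
interview recording: 12.076 Mbps × 3120 s × 1.10 = 41444.8 Mb
training video: 7.886 Mbps × 540 s × 1.10 = 4684.3 Mb
Total: 58977.7 Mb = 7372.2 MB.
At 200 Mbps: 58977.7 / 200 = 295 s ≈ 4.91 minutes.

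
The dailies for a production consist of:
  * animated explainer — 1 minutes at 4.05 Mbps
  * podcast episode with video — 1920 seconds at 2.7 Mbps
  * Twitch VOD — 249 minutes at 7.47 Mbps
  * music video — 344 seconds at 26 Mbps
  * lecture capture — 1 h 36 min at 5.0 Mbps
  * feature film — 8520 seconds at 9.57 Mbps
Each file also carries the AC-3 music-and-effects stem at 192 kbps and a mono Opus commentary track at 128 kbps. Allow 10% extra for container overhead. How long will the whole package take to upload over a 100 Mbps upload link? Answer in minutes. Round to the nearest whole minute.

Audio total: 192 + 128 = 320 kbps = 0.320 Mbps.
animated explainer: 4.370 Mbps × 60 s × 1.10 = 288.4 Mb
podcast episode with video: 3.020 Mbps × 1920 s × 1.10 = 6378.2 Mb
Twitch VOD: 7.790 Mbps × 14940 s × 1.10 = 128020.9 Mb
music video: 26.320 Mbps × 344 s × 1.10 = 9959.5 Mb
lecture capture: 5.320 Mbps × 5760 s × 1.10 = 33707.5 Mb
feature film: 9.890 Mbps × 8520 s × 1.10 = 92689.1 Mb
Total: 271043.6 Mb = 33880.5 MB.
At 100 Mbps: 271043.6 / 100 = 2710 s ≈ 45.2 minutes.

45 minutes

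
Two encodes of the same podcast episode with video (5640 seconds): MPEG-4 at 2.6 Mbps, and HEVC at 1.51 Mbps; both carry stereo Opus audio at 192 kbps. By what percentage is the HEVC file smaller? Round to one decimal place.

Audio: 192 kbps = 0.192 Mbps.
MPEG-4: 2.792 Mbps × 5640 s = 15746.9 Mb = 1.968 GB.
HEVC: 1.702 Mbps × 5640 s = 9599.3 Mb = 1.200 GB.
Reduction: (1 − 1.200/1.968) × 100 = 39.04%.

39.0%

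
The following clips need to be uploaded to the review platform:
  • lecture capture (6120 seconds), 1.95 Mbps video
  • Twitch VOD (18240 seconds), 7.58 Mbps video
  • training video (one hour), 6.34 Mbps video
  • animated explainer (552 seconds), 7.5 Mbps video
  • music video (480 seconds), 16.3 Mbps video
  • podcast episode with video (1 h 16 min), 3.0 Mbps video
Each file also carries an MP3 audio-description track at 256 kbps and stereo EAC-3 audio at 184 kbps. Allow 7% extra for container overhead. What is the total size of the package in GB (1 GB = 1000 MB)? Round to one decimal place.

Audio total: 256 + 184 = 440 kbps = 0.440 Mbps.
lecture capture: 2.390 Mbps × 6120 s × 1.07 = 15650.7 Mb
Twitch VOD: 8.020 Mbps × 18240 s × 1.07 = 156524.7 Mb
training video: 6.780 Mbps × 3600 s × 1.07 = 26116.6 Mb
animated explainer: 7.940 Mbps × 552 s × 1.07 = 4689.7 Mb
music video: 16.740 Mbps × 480 s × 1.07 = 8597.7 Mb
podcast episode with video: 3.440 Mbps × 4560 s × 1.07 = 16784.4 Mb
Total: 228363.8 Mb = 28545.5 MB.
= 28.55 GB.

28.5 GB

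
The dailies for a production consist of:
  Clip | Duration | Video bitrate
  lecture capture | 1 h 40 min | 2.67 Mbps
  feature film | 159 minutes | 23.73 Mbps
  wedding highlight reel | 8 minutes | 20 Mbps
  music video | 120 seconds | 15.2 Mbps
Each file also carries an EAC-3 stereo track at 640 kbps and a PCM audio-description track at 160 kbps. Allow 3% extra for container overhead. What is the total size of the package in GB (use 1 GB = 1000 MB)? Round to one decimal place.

Audio total: 640 + 160 = 800 kbps = 0.800 Mbps.
lecture capture: 3.470 Mbps × 6000 s × 1.03 = 21444.6 Mb
feature film: 24.530 Mbps × 9540 s × 1.03 = 241036.7 Mb
wedding highlight reel: 20.800 Mbps × 480 s × 1.03 = 10283.5 Mb
music video: 16.000 Mbps × 120 s × 1.03 = 1977.6 Mb
Total: 274742.4 Mb = 34342.8 MB.
= 34.34 GB.

34.3 GB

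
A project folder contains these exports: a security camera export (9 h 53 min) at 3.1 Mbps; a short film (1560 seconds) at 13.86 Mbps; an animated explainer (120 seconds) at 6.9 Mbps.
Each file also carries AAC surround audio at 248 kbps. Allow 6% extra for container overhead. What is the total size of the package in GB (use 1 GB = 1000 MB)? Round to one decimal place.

Audio: 248 kbps = 0.248 Mbps.
security camera export: 3.348 Mbps × 35580 s × 1.06 = 126269.2 Mb
short film: 14.108 Mbps × 1560 s × 1.06 = 23329.0 Mb
animated explainer: 7.148 Mbps × 120 s × 1.06 = 909.2 Mb
Total: 150507.4 Mb = 18813.4 MB.
= 18.81 GB.

18.8 GB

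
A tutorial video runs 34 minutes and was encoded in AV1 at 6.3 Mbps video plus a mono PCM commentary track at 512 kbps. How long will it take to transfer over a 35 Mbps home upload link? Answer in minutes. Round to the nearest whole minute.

7 minutes

34 min = 2040 s
Audio: 512 kbps = 0.512 Mbps.
Total bitrate: 6.812 Mbps.
File: 6.812 Mbps × 2040 s = 13896.5 Mb.
At 35 Mbps: 13896.5 / 35 = 397.0 s ≈ 6.62 minutes.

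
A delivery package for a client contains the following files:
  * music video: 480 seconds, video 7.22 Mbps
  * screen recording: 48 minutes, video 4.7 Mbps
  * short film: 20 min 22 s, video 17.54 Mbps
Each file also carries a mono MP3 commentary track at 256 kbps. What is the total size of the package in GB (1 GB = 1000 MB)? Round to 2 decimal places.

4.95 GB

Audio: 256 kbps = 0.256 Mbps.
music video: 7.476 Mbps × 480 s = 3588.5 Mb
screen recording: 4.956 Mbps × 2880 s = 14273.3 Mb
short film: 17.796 Mbps × 1222 s = 21746.7 Mb
Total: 39608.5 Mb = 4951.1 MB.
= 4.951 GB.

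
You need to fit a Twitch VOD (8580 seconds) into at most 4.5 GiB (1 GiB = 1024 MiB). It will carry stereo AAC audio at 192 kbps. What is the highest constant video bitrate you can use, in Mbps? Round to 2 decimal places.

4.31 Mbps

Budget: 4.5 GiB = 38654.7 Mb.
Total bitrate budget: 38654.7 Mb / 8580 s = 4.505 Mbps.
Audio: 192 kbps = 0.192 Mbps.
Video: 4.505 − 0.192 = 4.313 Mbps.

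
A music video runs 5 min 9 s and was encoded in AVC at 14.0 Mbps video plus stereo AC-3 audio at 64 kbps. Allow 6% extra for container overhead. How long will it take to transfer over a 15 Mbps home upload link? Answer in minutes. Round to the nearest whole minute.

5 minutes

5 min 9 s = 309 s
Audio: 64 kbps = 0.064 Mbps.
Total bitrate: 14.064 Mbps.
File: 14.064 Mbps × 309 s = 4345.8 Mb.
With 6% container overhead: ×1.06. → 4606.5 Mb.
At 15 Mbps: 4606.5 / 15 = 307.1 s ≈ 5.12 minutes.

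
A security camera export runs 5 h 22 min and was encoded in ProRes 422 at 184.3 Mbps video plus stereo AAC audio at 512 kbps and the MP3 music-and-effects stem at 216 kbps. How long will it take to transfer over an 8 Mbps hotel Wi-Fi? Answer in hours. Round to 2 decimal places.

124.12 hours

5 h 22 min = 322 min = 19320 s
Audio total: 512 + 216 = 728 kbps = 0.728 Mbps.
Total bitrate: 185.028 Mbps.
File: 185.028 Mbps × 19320 s = 3574741.0 Mb.
At 8 Mbps: 3574741.0 / 8 = 446842.6 s ≈ 124 hours.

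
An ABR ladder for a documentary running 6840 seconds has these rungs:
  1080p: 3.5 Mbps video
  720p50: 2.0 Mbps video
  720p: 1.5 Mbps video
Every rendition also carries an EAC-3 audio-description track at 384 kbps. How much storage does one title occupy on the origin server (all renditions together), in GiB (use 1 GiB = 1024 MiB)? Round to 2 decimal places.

6.49 GiB

Audio: 384 kbps = 0.384 Mbps.
Sum of rendition bitrates: (3.5+0.384) + (2.0+0.384) + (1.5+0.384) = 8.152 Mbps.
× 6840 s = 55,760 Mb = 6,970 MB = 6.491 GiB.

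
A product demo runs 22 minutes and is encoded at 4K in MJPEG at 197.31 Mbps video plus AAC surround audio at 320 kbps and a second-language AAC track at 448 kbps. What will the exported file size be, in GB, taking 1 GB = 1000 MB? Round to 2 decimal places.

22 min = 1320 s
Audio total: 320 + 448 = 768 kbps = 0.768 Mbps.
Total bitrate: 197.31 + 0.768 = 198.078 Mbps.
Stream data: 198.078 Mbps × 1320 s = 261463.0 Mb.
261,463 Mb ÷ 8 = 32,683 MB → 32.68 GB.

32.68 GB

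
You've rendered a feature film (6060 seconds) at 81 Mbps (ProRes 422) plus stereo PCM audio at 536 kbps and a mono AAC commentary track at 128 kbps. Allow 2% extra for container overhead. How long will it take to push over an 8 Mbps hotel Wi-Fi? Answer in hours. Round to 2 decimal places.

17.53 hours

Audio total: 536 + 128 = 664 kbps = 0.664 Mbps.
Total bitrate: 81.664 Mbps.
File: 81.664 Mbps × 6060 s = 494883.8 Mb.
With 2% container overhead: ×1.02. → 504781.5 Mb.
At 8 Mbps: 504781.5 / 8 = 63097.7 s ≈ 17.5 hours.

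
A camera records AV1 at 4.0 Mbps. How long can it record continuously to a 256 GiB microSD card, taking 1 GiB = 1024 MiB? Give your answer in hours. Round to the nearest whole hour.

Capacity: 256 GiB = 2,199,023 Mb.
Recording time: 2,199,023 / 4.000 = 549,756 s ≈ 153 hours.

153 hours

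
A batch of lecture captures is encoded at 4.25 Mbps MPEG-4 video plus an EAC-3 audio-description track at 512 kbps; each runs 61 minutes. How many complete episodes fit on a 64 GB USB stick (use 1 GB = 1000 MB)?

61 min = 3660 s
Audio: 512 kbps = 0.512 Mbps.
Total bitrate: 4.762 Mbps.
Per item: 4.762 Mbps × 3660 s = 17,429 Mb = 2,179 MB.
Capacity: 64 GB = 512,000 Mb; 29.38 items → 29 complete.

29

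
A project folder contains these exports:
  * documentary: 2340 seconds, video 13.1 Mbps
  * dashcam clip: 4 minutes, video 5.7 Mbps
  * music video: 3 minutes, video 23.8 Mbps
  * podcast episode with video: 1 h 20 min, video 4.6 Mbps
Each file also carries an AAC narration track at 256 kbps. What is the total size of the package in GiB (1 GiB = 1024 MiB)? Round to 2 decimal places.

7.02 GiB

Audio: 256 kbps = 0.256 Mbps.
documentary: 13.356 Mbps × 2340 s = 31253.0 Mb
dashcam clip: 5.956 Mbps × 240 s = 1429.4 Mb
music video: 24.056 Mbps × 180 s = 4330.1 Mb
podcast episode with video: 4.856 Mbps × 4800 s = 23308.8 Mb
Total: 60321.4 Mb = 7540.2 MB.
= 7.022 GiB.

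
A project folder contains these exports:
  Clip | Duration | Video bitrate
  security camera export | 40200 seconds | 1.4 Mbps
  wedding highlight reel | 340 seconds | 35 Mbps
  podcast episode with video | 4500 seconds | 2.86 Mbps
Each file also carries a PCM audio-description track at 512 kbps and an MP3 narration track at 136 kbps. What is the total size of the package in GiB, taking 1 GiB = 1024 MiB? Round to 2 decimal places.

12.83 GiB

Audio total: 512 + 136 = 648 kbps = 0.648 Mbps.
security camera export: 2.048 Mbps × 40200 s = 82329.6 Mb
wedding highlight reel: 35.648 Mbps × 340 s = 12120.3 Mb
podcast episode with video: 3.508 Mbps × 4500 s = 15786.0 Mb
Total: 110235.9 Mb = 13779.5 MB.
= 12.83 GiB.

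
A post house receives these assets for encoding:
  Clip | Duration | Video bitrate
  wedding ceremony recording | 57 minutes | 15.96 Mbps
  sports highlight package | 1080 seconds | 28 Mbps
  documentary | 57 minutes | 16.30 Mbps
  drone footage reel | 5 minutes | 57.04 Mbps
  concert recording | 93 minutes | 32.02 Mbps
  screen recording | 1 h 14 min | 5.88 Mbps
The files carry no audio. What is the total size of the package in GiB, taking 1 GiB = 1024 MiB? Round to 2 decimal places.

42.20 GiB

wedding ceremony recording: 15.960 Mbps × 3420 s = 54583.2 Mb
sports highlight package: 28.000 Mbps × 1080 s = 30240.0 Mb
documentary: 16.300 Mbps × 3420 s = 55746.0 Mb
drone footage reel: 57.040 Mbps × 300 s = 17112.0 Mb
concert recording: 32.020 Mbps × 5580 s = 178671.6 Mb
screen recording: 5.880 Mbps × 4440 s = 26107.2 Mb
Total: 362460.0 Mb = 45307.5 MB.
= 42.20 GiB.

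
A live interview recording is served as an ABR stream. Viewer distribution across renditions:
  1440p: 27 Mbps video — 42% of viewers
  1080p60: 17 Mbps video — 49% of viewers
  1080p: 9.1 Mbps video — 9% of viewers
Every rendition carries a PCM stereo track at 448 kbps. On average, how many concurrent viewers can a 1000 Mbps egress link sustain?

Audio: 448 kbps = 0.448 Mbps.
Average per-viewer bitrate: 0.42×27.448 + 0.49×17.448 + 0.09×9.548 = 20.937 Mbps.
1000 Mbps = 1,000 Mbps; 1,000 / 20.937 = 47.76 → 47.

47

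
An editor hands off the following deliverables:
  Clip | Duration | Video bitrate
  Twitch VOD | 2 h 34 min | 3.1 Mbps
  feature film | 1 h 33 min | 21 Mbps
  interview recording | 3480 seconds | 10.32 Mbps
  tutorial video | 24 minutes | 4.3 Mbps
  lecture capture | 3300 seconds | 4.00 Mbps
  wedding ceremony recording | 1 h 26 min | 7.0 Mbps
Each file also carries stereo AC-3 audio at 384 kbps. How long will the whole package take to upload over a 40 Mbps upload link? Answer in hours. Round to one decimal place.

1.7 hours

Audio: 384 kbps = 0.384 Mbps.
Twitch VOD: 3.484 Mbps × 9240 s = 32192.2 Mb
feature film: 21.384 Mbps × 5580 s = 119322.7 Mb
interview recording: 10.704 Mbps × 3480 s = 37249.9 Mb
tutorial video: 4.684 Mbps × 1440 s = 6745.0 Mb
lecture capture: 4.384 Mbps × 3300 s = 14467.2 Mb
wedding ceremony recording: 7.384 Mbps × 5160 s = 38101.4 Mb
Total: 248078.4 Mb = 31009.8 MB.
At 40 Mbps: 248078.4 / 40 = 6202 s ≈ 1.72 hours.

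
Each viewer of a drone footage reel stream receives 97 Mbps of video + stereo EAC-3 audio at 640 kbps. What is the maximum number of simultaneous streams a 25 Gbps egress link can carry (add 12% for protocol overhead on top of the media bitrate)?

228

Audio: 640 kbps = 0.640 Mbps.
Per-viewer media rate: 97.640 Mbps.
On the wire with 12% overhead: 109.357 Mbps.
25 Gbps = 25,000 Mbps; 25,000 / 109.357 = 228.61 → 228 viewers.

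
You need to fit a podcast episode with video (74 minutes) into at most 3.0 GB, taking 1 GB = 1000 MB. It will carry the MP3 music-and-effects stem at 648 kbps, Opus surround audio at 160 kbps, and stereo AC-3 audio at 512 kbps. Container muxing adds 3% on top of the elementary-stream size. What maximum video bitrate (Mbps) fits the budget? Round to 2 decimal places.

3.93 Mbps

Budget: 3.0 GB = 24000.0 Mb.
Stream payload after overhead: 24000.0 / 1.03 = 23301.0 Mb.
74 min = 4440 s
Total bitrate budget: 23301.0 Mb / 4440 s = 5.248 Mbps.
Audio total: 648 + 160 + 512 = 1320 kbps = 1.320 Mbps.
Video: 5.248 − 1.320 = 3.928 Mbps.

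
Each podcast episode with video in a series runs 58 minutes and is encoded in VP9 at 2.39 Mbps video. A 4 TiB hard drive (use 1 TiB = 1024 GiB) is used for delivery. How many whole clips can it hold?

4230

58 min = 3480 s
Per item: 2.390 Mbps × 3480 s = 8,317 Mb = 1,040 MB.
Capacity: 4 TiB = 35,184,372 Mb; 4230.31 items → 4230 complete.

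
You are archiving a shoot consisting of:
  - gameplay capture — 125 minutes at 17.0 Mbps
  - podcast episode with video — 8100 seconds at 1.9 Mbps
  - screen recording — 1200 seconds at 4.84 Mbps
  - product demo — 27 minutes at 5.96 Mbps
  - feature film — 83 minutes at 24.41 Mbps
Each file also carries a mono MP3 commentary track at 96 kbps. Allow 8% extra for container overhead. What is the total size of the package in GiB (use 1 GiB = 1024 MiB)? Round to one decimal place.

35.5 GiB

Audio: 96 kbps = 0.096 Mbps.
gameplay capture: 17.096 Mbps × 7500 s × 1.08 = 138477.6 Mb
podcast episode with video: 1.996 Mbps × 8100 s × 1.08 = 17461.0 Mb
screen recording: 4.936 Mbps × 1200 s × 1.08 = 6397.1 Mb
product demo: 6.056 Mbps × 1620 s × 1.08 = 10595.6 Mb
feature film: 24.506 Mbps × 4980 s × 1.08 = 131803.1 Mb
Total: 304734.3 Mb = 38091.8 MB.
= 35.48 GiB.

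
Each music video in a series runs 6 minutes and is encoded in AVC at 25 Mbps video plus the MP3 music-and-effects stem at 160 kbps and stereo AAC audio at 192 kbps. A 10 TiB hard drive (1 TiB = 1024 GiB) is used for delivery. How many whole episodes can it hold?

9637

6 min = 360 s
Audio total: 160 + 192 = 352 kbps = 0.352 Mbps.
Total bitrate: 25.352 Mbps.
Per item: 25.352 Mbps × 360 s = 9,127 Mb = 1,141 MB.
Capacity: 10 TiB = 87,960,930 Mb; 9637.74 items → 9637 complete.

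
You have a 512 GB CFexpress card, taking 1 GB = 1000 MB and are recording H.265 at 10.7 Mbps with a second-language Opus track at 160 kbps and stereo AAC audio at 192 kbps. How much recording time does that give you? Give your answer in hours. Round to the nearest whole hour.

103 hours

Audio total: 160 + 192 = 352 kbps = 0.352 Mbps.
Total bitrate: 10.7 + 0.352 = 11.052 Mbps.
Capacity: 512 GB = 4,096,000 Mb.
Recording time: 4,096,000 / 11.052 = 370,612 s ≈ 103 hours.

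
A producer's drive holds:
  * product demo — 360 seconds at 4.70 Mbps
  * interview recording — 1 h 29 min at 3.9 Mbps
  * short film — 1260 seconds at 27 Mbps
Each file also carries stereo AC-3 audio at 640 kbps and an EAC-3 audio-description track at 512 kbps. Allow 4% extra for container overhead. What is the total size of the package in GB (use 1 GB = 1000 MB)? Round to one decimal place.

Audio total: 640 + 512 = 1152 kbps = 1.152 Mbps.
product demo: 5.852 Mbps × 360 s × 1.04 = 2191.0 Mb
interview recording: 5.052 Mbps × 5340 s × 1.04 = 28056.8 Mb
short film: 28.152 Mbps × 1260 s × 1.04 = 36890.4 Mb
Total: 67138.2 Mb = 8392.3 MB.
= 8.392 GB.

8.4 GB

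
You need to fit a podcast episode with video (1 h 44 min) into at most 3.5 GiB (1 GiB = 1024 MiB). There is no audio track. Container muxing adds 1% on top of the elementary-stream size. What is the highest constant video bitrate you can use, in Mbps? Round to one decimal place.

4.8 Mbps

Budget: 3.5 GiB = 30064.8 Mb.
Stream payload after overhead: 30064.8 / 1.01 = 29767.1 Mb.
1 h 44 min = 104 min = 6240 s
Total bitrate budget: 29767.1 Mb / 6240 s = 4.770 Mbps.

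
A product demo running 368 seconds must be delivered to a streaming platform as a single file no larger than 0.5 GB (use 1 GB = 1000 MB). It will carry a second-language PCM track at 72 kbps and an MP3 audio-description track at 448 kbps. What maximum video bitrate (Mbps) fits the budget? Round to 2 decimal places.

Budget: 0.5 GB = 4000.0 Mb.
Total bitrate budget: 4000.0 Mb / 368 s = 10.870 Mbps.
Audio total: 72 + 448 = 520 kbps = 0.520 Mbps.
Video: 10.870 − 0.520 = 10.350 Mbps.

10.35 Mbps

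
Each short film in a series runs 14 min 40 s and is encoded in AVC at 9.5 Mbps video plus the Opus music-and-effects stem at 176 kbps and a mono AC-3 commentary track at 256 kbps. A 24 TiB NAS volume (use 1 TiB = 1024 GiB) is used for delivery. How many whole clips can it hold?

24153

14 min 40 s = 880 s
Audio total: 176 + 256 = 432 kbps = 0.432 Mbps.
Total bitrate: 9.932 Mbps.
Per item: 9.932 Mbps × 880 s = 8,740 Mb = 1,093 MB.
Capacity: 24 TiB = 211,106,233 Mb; 24153.59 items → 24153 complete.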